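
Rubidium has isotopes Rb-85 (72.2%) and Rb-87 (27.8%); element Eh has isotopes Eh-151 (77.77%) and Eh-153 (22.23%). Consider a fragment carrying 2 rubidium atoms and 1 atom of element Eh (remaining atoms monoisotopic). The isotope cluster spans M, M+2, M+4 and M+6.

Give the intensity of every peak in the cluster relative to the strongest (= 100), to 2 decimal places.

Rubidium pattern (n=2): 0.521284 : 0.401432 : 0.077284
Element Eh pattern (n=1): 0.7777 : 0.2223
Convolve the two distributions (both contribute in 2-u steps):
  M: 0.521284×0.7777 = 0.405403
  M+2: 0.521284×0.2223 + 0.401432×0.7777 = 0.428075
  M+4: 0.401432×0.2223 + 0.077284×0.7777 = 0.149342
  M+6: 0.077284×0.2223 = 0.017180
Scale to base peak (0.428075) = 100: 94.70 : 100.00 : 34.89 : 4.01

94.70 : 100.00 : 34.89 : 4.01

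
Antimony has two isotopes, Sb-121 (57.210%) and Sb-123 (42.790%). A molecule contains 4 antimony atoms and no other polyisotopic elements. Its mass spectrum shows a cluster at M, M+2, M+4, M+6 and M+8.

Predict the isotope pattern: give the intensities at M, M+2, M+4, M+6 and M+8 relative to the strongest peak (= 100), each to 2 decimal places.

29.79 : 89.13 : 100.00 : 49.86 : 9.32

The 4 Sb atoms are independent, so intensities follow the terms of (0.57210 + 0.42790)^4.
P(M) = 0.57210^4 = 0.107124
P(M+2) = 4 × 0.57210^3 × 0.42790^1 = 0.320493
P(M+4) = 6 × 0.57210^2 × 0.42790^2 = 0.359567
P(M+6) = 4 × 0.57210^1 × 0.42790^3 = 0.179291
P(M+8) = 0.42790^4 = 0.033525
The M+4 peak is largest (0.359567); scaling to 100 gives 29.79 : 89.13 : 100.00 : 49.86 : 9.32.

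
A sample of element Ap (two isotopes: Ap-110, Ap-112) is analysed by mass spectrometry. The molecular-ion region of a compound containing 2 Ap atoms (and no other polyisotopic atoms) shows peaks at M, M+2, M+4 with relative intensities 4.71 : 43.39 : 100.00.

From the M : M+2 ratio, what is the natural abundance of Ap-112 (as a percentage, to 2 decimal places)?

82.16%

If p is the fraction of Ap that is Ap-110, then I(M+2)/I(M) = [C(2,1)·p^1·(1−p)] / p^2 = 2·(1−p)/p = 43.39/4.71 = 9.2123
(1−p)/p = 9.2123/2 = 4.6062  ⇒  p = 1/(1 + 4.6062) = 0.1784
Ap-110: 17.84%, Ap-112: 82.16%.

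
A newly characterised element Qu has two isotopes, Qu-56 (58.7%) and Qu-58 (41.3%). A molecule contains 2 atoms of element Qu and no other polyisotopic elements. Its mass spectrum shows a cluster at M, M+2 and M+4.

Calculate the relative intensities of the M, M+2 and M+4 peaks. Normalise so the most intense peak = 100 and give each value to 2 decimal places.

Each Qu atom is independently Qu-56 (p = 0.587) or Qu-58 (q = 0.413); the cluster is the binomial expansion (p + q)^2.
P(M) = 0.587^2 = 0.344569
P(M+2) = 2 × 0.587^1 × 0.413^1 = 0.484862
P(M+4) = 0.413^2 = 0.170569
The M+2 peak is largest (0.484862); scaling to 100 gives 71.07 : 100.00 : 35.18.

71.07 : 100.00 : 35.18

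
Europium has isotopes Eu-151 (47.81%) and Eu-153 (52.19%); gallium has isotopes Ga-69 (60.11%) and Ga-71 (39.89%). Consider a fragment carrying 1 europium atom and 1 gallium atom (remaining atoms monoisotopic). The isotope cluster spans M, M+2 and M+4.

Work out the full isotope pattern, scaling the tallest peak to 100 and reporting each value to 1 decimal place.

57.0 : 100.0 : 41.3

Europium pattern (n=1): 0.4781 : 0.5219
Gallium pattern (n=1): 0.6011 : 0.3989
Convolve the two distributions (both contribute in 2-u steps):
  M: 0.4781×0.6011 = 0.287386
  M+2: 0.4781×0.3989 + 0.5219×0.6011 = 0.504428
  M+4: 0.5219×0.3989 = 0.208186
Scale to base peak (0.504428) = 100: 57.0 : 100.0 : 41.3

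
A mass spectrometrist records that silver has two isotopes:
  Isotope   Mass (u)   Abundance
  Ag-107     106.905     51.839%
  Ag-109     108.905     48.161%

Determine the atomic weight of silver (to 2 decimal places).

107.87 u

Ar = Σ fᵢ·mᵢ = 0.51839 × 106.905 + 0.48161 × 108.905
= 55.4185 + 52.4497 = 107.8682 u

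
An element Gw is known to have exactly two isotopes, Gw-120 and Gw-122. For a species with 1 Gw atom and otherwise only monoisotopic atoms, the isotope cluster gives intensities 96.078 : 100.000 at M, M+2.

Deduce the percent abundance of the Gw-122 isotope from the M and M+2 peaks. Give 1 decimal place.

51.0%

Write p for the Gw-120 fraction. I(M+2)/I(M) = [C(1,1)·p^0·(1−p)] / p^1 = 1·(1−p)/p = 100.000/96.078 = 1.0408
(1−p)/p = 1.0408/1 = 1.0408  ⇒  p = 1/(1 + 1.0408) = 0.4900
Gw-120: 49.0%, Gw-122: 51.0%.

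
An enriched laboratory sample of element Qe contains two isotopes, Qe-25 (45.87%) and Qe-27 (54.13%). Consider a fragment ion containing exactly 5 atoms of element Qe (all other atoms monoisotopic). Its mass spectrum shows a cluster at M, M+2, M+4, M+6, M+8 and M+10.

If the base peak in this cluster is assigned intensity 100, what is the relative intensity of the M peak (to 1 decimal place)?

6.1

(0.4587 + 0.5413)^5 gives M 0.0203, M+2 0.1198, M+4 0.2828, M+6 0.3337, M+8 0.1969, M+10 0.0465; the largest is M+6.
P(M+6) = C(5,3) × 0.4587^2 × 0.5413^3 = 10 × 0.21040569 × 0.15860398 = 0.333712 (base)
P(M) = C(5,0) × 0.4587^5 × 0.5413^0 = 1 × 0.0203069 × 1.0000 = 0.020307
Relative intensity = 0.020307 / 0.333712 × 100 = 6.1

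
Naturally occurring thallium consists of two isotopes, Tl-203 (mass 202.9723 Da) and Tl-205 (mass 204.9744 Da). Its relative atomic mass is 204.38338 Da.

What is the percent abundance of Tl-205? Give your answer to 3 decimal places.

70.480%

Let x be the fractional abundance of Tl-203; then Tl-205 has abundance 1 − x.
202.9723·x + 204.9744·(1 − x) = 204.38338
(202.9723 − 204.9744)·x = 204.38338 − 204.9744
x = -0.59102 / -2.0021 = 0.29520 → 29.520% Tl-203, 70.480% Tl-205.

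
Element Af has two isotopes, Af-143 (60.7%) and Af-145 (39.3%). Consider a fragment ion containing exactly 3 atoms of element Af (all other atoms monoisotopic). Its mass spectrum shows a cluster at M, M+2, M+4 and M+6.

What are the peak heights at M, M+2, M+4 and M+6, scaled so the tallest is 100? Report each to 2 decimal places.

Expanding (0.607 + 0.393)^3:
P(M) = 0.607^3 = 0.223649
P(M+2) = 3 × 0.607^2 × 0.393^1 = 0.434401
P(M+4) = 3 × 0.607^1 × 0.393^2 = 0.281252
P(M+6) = 0.393^3 = 0.060698
The M+2 peak is largest (0.434401); scaling to 100 gives 51.48 : 100.00 : 64.74 : 13.97.

51.48 : 100.00 : 64.74 : 13.97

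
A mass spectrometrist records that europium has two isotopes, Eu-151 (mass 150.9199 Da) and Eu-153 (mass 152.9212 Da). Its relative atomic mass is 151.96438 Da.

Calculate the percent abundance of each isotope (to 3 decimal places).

With x = fraction of Eu-151 (so Eu-153 is 1 − x):
150.9199·x + 152.9212·(1 − x) = 151.96438
(150.9199 − 152.9212)·x = 151.96438 − 152.9212
x = -0.95682 / -2.0013 = 0.47810 → 47.810% Eu-151, 52.190% Eu-153.

Eu-151: 47.810%, Eu-153: 52.190%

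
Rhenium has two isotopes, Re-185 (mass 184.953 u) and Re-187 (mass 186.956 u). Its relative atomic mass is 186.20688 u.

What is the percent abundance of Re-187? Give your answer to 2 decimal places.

Let x be the fractional abundance of Re-185; then Re-187 has abundance 1 − x.
184.953·x + 186.956·(1 − x) = 186.20688
(184.953 − 186.956)·x = 186.20688 − 186.956
x = -0.74912 / -2.003 = 0.37400 → 37.40% Re-185, 62.60% Re-187.

62.60%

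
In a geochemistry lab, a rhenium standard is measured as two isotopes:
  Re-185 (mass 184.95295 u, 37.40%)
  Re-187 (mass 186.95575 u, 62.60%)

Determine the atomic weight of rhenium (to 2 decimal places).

Average mass = Σ (abundance × isotope mass) = 0.3740 × 184.95295 + 0.6260 × 186.95575
= 69.172403 + 117.034300 = 186.206703 u

186.21 u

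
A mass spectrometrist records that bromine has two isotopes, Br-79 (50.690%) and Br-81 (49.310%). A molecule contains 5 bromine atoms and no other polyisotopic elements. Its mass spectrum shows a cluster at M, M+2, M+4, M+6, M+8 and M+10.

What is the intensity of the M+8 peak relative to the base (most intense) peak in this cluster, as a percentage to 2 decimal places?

Term probabilities: M 0.0335, M+2 0.1628, M+4 0.3167, M+6 0.3081, M+8 0.1498, M+10 0.0292. Base peak = M+4.
P(M+4) = C(5,2) × 0.50690^3 × 0.49310^2 = 10 × 0.13024674 × 0.24314761 = 0.316692 (base)
P(M+8) = C(5,4) × 0.50690^1 × 0.49310^4 = 5 × 0.5069 × 0.05912076 = 0.149842
Relative intensity = 0.149842 / 0.316692 × 100 = 47.31

47.31%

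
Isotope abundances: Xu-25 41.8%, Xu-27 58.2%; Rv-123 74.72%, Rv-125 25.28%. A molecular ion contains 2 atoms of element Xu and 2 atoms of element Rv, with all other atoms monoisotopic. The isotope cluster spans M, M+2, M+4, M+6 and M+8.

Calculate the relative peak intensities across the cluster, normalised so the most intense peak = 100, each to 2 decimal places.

Element Xu pattern (n=2): 0.174724 : 0.486552 : 0.338724
Element Rv pattern (n=2): 0.55830784 : 0.37778432 : 0.06390784
Convolve the two distributions (both contribute in 2-u steps):
  M: 0.174724×0.55830784 = 0.097550
  M+2: 0.174724×0.37778432 + 0.486552×0.55830784 = 0.337654
  M+4: 0.174724×0.06390784 + 0.486552×0.37778432 + 0.338724×0.55830784 = 0.384090
  M+6: 0.486552×0.06390784 + 0.338724×0.37778432 = 0.159059
  M+8: 0.338724×0.06390784 = 0.021647
Scale to base peak (0.384090) = 100: 25.40 : 87.91 : 100.00 : 41.41 : 5.64

25.40 : 87.91 : 100.00 : 41.41 : 5.64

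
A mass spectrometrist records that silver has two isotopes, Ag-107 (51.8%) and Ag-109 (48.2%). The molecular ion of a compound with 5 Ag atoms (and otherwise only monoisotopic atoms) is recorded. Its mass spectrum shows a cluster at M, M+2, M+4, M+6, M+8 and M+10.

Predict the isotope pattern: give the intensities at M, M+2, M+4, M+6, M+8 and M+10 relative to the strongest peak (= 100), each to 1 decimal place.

Each Ag atom is independently Ag-107 (p = 0.518) or Ag-109 (q = 0.482); the cluster is the binomial expansion (p + q)^5.
P(M) = 0.518^5 = 0.037295
P(M+2) = 5 × 0.518^4 × 0.482^1 = 0.173515
P(M+4) = 10 × 0.518^3 × 0.482^2 = 0.322911
P(M+6) = 10 × 0.518^2 × 0.482^3 = 0.300470
P(M+8) = 5 × 0.518^1 × 0.482^4 = 0.139794
P(M+10) = 0.482^5 = 0.026016
The M+4 peak is largest (0.322911); scaling to 100 gives 11.5 : 53.7 : 100.0 : 93.1 : 43.3 : 8.1.

11.5 : 53.7 : 100.0 : 93.1 : 43.3 : 8.1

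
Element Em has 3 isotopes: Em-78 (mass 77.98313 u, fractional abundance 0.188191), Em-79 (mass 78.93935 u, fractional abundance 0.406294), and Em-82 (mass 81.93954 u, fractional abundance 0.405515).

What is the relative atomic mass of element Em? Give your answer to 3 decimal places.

Average mass = Σ (abundance × isotope mass) = 0.188191 × 77.98313 + 0.406294 × 78.93935 + 0.405515 × 81.93954
= 14.675723 + 32.072584 + 33.227713 = 79.976020 u

79.976 u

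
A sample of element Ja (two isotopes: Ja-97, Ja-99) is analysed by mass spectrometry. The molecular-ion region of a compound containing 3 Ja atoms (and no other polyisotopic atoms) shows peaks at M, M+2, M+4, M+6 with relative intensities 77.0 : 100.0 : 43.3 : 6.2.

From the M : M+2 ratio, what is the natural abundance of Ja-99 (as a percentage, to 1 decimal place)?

30.2%

If p is the fraction of Ja that is Ja-97, then I(M+2)/I(M) = [C(3,1)·p^2·(1−p)] / p^3 = 3·(1−p)/p = 100.0/77.0 = 1.2987
(1−p)/p = 1.2987/3 = 0.4329  ⇒  p = 1/(1 + 0.4329) = 0.6979
Ja-97: 69.8%, Ja-99: 30.2%.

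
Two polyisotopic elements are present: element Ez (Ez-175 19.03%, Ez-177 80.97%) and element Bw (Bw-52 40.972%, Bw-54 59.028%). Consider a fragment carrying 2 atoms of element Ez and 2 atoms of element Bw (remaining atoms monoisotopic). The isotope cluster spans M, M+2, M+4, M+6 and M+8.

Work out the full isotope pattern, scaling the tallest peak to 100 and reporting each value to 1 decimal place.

Element Ez pattern (n=2): 0.03621409 : 0.30817182 : 0.65561409
Element Bw pattern (n=2): 0.16787048 : 0.48369904 : 0.34843048
Convolve the two distributions (both contribute in 2-u steps):
  M: 0.03621409×0.16787048 = 0.006079
  M+2: 0.03621409×0.48369904 + 0.30817182×0.16787048 = 0.069250
  M+4: 0.03621409×0.34843048 + 0.30817182×0.48369904 + 0.65561409×0.16787048 = 0.271739
  M+6: 0.30817182×0.34843048 + 0.65561409×0.48369904 = 0.424496
  M+8: 0.65561409×0.34843048 = 0.228436
Scale to base peak (0.424496) = 100: 1.4 : 16.3 : 64.0 : 100.0 : 53.8

1.4 : 16.3 : 64.0 : 100.0 : 53.8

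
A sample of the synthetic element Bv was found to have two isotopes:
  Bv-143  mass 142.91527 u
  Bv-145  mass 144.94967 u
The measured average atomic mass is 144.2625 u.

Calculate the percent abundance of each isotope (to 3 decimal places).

Bv-143: 33.778%, Bv-145: 66.222%

With x = fraction of Bv-143 (so Bv-145 is 1 − x):
142.91527·x + 144.94967·(1 − x) = 144.2625
(142.91527 − 144.94967)·x = 144.2625 − 144.94967
x = -0.68717 / -2.03440 = 0.33778 → 33.778% Bv-143, 66.222% Bv-145.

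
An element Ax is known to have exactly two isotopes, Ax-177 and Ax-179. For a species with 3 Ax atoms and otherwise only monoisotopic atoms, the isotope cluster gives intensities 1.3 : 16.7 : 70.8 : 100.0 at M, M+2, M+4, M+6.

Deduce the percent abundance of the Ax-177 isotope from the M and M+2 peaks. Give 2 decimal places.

18.93%

Let p = fractional abundance of Ax-177. I(M+2)/I(M) = [C(3,1)·p^2·(1−p)] / p^3 = 3·(1−p)/p = 16.7/1.3 = 12.8462
(1−p)/p = 12.8462/3 = 4.2821  ⇒  p = 1/(1 + 4.2821) = 0.1893
Ax-177: 18.93%, Ax-179: 81.07%.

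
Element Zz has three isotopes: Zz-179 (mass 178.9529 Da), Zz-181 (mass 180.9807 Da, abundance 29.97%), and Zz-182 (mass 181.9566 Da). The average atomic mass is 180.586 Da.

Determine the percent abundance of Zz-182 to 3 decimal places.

Let x and y be the fractions of Zz-179 and Zz-182. Then x + y = 1 − 0.2997 = 0.7003 and 178.9529x + 181.9566y = 180.586 − 0.2997×180.9807 = 126.34608421.
Substituting: 178.9529x + 181.9566(0.7003 − x) = 126.34608421
(178.9529 − 181.9566)x = -1.07812277  ⇒  x = 0.35893, y = 0.34137
Zz-179: 35.893%, Zz-182: 34.137%.

34.137%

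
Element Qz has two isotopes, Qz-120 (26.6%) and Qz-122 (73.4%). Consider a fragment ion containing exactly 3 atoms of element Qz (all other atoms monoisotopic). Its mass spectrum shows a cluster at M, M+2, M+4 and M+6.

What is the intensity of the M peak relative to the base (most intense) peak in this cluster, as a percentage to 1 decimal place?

4.4%

Binomial terms of (0.266 + 0.734)^3: M 0.0188, M+2 0.1558, M+4 0.4299, M+6 0.3954 → M+4 is the base peak.
P(M+4) = C(3,2) × 0.266^1 × 0.734^2 = 3 × 0.2660 × 0.538756 = 0.429927 (base)
P(M) = C(3,0) × 0.266^3 × 0.734^0 = 1 × 0.0188211 × 1.0000 = 0.018821
Relative intensity = 0.018821 / 0.429927 × 100 = 4.4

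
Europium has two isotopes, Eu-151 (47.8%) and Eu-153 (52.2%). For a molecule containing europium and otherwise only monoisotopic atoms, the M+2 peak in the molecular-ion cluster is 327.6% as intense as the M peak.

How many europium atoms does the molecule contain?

3

For n independent Eu atoms, I(M+2)/I(M) = n · (abundance Eu-153) / (abundance Eu-151) = n · 0.522/0.478.
n = 3.276 × 0.478/0.522 = 3.00 ≈ 3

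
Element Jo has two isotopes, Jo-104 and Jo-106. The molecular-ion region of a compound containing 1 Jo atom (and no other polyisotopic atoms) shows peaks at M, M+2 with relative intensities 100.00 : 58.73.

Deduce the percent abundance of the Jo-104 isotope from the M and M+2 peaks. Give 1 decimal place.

Let p = fractional abundance of Jo-104. I(M+2)/I(M) = [C(1,1)·p^0·(1−p)] / p^1 = 1·(1−p)/p = 58.73/100.00 = 0.5873
(1−p)/p = 0.5873/1 = 0.5873  ⇒  p = 1/(1 + 0.5873) = 0.6300
Jo-104: 63.0%, Jo-106: 37.0%.

63.0%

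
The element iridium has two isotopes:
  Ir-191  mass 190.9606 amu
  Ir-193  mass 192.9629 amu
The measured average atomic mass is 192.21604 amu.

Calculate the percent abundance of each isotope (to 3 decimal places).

Let x be the fractional abundance of Ir-191; then Ir-193 has abundance 1 − x.
190.9606·x + 192.9629·(1 − x) = 192.21604
(190.9606 − 192.9629)·x = 192.21604 − 192.9629
x = -0.74686 / -2.0023 = 0.37300 → 37.300% Ir-191, 62.700% Ir-193.

Ir-191: 37.300%, Ir-193: 62.700%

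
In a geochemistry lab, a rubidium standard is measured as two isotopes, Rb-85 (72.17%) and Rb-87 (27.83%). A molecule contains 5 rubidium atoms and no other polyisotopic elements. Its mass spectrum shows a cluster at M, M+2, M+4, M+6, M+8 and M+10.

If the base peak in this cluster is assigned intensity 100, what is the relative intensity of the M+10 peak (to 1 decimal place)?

0.4

Binomial terms of (0.7217 + 0.2783)^5: M 0.1958, M+2 0.3775, M+4 0.2911, M+6 0.1123, M+8 0.0216, M+10 0.0017 → M+2 is the base peak.
P(M+2) = C(5,1) × 0.7217^4 × 0.2783^1 = 5 × 0.27128565 × 0.2783 = 0.377494 (base)
P(M+10) = C(5,5) × 0.7217^0 × 0.2783^5 = 1 × 1.0000 × 0.00166942 = 0.001669
Relative intensity = 0.001669 / 0.377494 × 100 = 0.4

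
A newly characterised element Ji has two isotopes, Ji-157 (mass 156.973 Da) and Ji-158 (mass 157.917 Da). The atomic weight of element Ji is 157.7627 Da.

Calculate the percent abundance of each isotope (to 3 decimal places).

Ji-157: 16.345%, Ji-158: 83.655%

Writing the weighted mean with unknown fraction x of Ji-157:
156.973·x + 157.917·(1 − x) = 157.7627
(156.973 − 157.917)·x = 157.7627 − 157.917
x = -0.1543 / -0.944 = 0.16345 → 16.345% Ji-157, 83.655% Ji-158.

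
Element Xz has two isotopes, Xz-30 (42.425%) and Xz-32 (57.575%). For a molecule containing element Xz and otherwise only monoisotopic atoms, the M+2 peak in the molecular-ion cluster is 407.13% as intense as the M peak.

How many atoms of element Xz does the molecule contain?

3

With n Xz atoms, P(M+2)/P(M) = C(n,1)·p^(n−1)q / p^n = n·q/p = n · 0.57575/0.42425.
n = 4.0713 × 0.42425/0.57575 = 3.00 ≈ 3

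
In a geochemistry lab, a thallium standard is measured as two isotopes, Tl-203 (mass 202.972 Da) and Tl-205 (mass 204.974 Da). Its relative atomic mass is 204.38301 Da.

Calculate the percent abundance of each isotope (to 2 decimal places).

Writing the weighted mean with unknown fraction x of Tl-203:
202.972·x + 204.974·(1 − x) = 204.38301
(202.972 − 204.974)·x = 204.38301 − 204.974
x = -0.59099 / -2.002 = 0.29520 → 29.52% Tl-203, 70.48% Tl-205.

Tl-203: 29.52%, Tl-205: 70.48%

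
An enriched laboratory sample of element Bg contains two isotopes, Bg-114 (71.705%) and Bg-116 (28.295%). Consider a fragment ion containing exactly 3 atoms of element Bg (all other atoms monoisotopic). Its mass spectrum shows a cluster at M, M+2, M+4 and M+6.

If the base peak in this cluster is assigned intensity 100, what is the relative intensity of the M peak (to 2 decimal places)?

Binomial terms of (0.71705 + 0.28295)^3: M 0.3687, M+2 0.4364, M+4 0.1722, M+6 0.0227 → M+2 is the base peak.
P(M+2) = C(3,1) × 0.71705^2 × 0.28295^1 = 3 × 0.5141607 × 0.28295 = 0.436445 (base)
P(M) = C(3,0) × 0.71705^3 × 0.28295^0 = 1 × 0.36867893 × 1.0000 = 0.368679
Relative intensity = 0.368679 / 0.436445 × 100 = 84.47

84.47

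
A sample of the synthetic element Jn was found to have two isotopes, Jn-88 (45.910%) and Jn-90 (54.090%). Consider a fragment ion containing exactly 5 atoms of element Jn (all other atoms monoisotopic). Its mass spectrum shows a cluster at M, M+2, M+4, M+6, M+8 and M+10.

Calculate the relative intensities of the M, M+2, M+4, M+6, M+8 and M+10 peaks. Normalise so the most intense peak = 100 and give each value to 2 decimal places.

6.11 : 36.02 : 84.88 : 100.00 : 58.91 : 13.88

The 5 Jn atoms are independent, so intensities follow the terms of (0.45910 + 0.54090)^5.
P(M) = 0.45910^5 = 0.020396
P(M+2) = 5 × 0.45910^4 × 0.54090^1 = 0.120148
P(M+4) = 10 × 0.45910^3 × 0.54090^2 = 0.283110
P(M+6) = 10 × 0.45910^2 × 0.54090^3 = 0.333554
P(M+8) = 5 × 0.45910^1 × 0.54090^4 = 0.196492
P(M+10) = 0.54090^5 = 0.046300
The M+6 peak is largest (0.333554); scaling to 100 gives 6.11 : 36.02 : 84.88 : 100.00 : 58.91 : 13.88.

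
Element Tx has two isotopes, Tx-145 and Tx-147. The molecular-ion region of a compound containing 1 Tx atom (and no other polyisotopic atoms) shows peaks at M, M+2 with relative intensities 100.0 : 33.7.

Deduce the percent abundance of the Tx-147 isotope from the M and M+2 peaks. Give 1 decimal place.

Write p for the Tx-145 fraction. I(M+2)/I(M) = [C(1,1)·p^0·(1−p)] / p^1 = 1·(1−p)/p = 33.7/100.0 = 0.3370
(1−p)/p = 0.3370/1 = 0.3370  ⇒  p = 1/(1 + 0.3370) = 0.7479
Tx-145: 74.8%, Tx-147: 25.2%.

25.2%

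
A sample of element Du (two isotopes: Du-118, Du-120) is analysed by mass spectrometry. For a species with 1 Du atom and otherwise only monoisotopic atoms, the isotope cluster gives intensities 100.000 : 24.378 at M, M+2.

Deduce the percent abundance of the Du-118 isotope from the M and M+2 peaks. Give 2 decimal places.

If p is the fraction of Du that is Du-118, then I(M+2)/I(M) = [C(1,1)·p^0·(1−p)] / p^1 = 1·(1−p)/p = 24.378/100.000 = 0.2438
(1−p)/p = 0.2438/1 = 0.2438  ⇒  p = 1/(1 + 0.2438) = 0.8040
Du-118: 80.40%, Du-120: 19.60%.

80.40%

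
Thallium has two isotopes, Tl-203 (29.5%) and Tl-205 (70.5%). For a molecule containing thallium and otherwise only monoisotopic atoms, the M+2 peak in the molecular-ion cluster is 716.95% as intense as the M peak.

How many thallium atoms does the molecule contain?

The M+2/M ratio from n Tl atoms is n · q/p = n · 0.705/0.295.
n = 7.1695 × 0.295/0.705 = 3.00 ≈ 3

3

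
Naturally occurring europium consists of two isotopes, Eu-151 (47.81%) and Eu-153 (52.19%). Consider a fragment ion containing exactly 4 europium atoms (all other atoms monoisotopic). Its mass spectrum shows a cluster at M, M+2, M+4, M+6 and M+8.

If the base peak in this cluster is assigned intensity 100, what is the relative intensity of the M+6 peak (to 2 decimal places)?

(0.4781 + 0.5219)^4 gives M 0.0522, M+2 0.2281, M+4 0.3736, M+6 0.2719, M+8 0.0742; the largest is M+4.
P(M+4) = C(4,2) × 0.4781^2 × 0.5219^2 = 6 × 0.22857961 × 0.27237961 = 0.373563 (base)
P(M+6) = C(4,3) × 0.4781^1 × 0.5219^3 = 4 × 0.4781 × 0.14215492 = 0.271857
Relative intensity = 0.271857 / 0.373563 × 100 = 72.77

72.77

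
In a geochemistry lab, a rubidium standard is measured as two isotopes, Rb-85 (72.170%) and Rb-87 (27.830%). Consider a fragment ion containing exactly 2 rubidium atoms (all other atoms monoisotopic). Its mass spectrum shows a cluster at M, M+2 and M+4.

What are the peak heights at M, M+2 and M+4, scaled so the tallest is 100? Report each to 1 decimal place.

Expanding (0.72170 + 0.27830)^2:
P(M) = 0.72170^2 = 0.520851
P(M+2) = 2 × 0.72170^1 × 0.27830^1 = 0.401698
P(M+4) = 0.27830^2 = 0.077451
The M peak is largest (0.520851); scaling to 100 gives 100.0 : 77.1 : 14.9.

100.0 : 77.1 : 14.9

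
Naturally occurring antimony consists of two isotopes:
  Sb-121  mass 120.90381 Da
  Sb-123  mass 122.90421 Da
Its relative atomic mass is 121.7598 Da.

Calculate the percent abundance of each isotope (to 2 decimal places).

Writing the weighted mean with unknown fraction x of Sb-121:
120.90381·x + 122.90421·(1 − x) = 121.7598
(120.90381 − 122.90421)·x = 121.7598 − 122.90421
x = -1.14441 / -2.00040 = 0.57209 → 57.21% Sb-121, 42.79% Sb-123.

Sb-121: 57.21%, Sb-123: 42.79%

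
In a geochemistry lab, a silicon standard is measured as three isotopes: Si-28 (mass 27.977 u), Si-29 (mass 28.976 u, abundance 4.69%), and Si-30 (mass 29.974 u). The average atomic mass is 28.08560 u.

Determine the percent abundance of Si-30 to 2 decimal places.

The remaining 95.31% is split between Si-28 (fraction x) and Si-30 (fraction 0.9531 − x).
Substituting: 27.977x + 29.974(0.9531 − x) = 26.7266256
(27.977 − 29.974)x = -1.8415938  ⇒  x = 0.92218, y = 0.03092
Si-28: 92.22%, Si-30: 3.09%.

3.09%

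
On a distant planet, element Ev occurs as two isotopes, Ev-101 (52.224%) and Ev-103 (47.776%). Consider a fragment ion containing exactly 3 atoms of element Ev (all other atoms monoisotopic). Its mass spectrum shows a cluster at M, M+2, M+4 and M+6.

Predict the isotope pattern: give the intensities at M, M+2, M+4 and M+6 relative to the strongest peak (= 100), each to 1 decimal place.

The 3 Ev atoms are independent, so intensities follow the terms of (0.52224 + 0.47776)^3.
P(M) = 0.52224^3 = 0.142433
P(M+2) = 3 × 0.52224^2 × 0.47776^1 = 0.390905
P(M+4) = 3 × 0.52224^1 × 0.47776^2 = 0.357611
P(M+6) = 0.47776^3 = 0.109051
The M+2 peak is largest (0.390905); scaling to 100 gives 36.4 : 100.0 : 91.5 : 27.9.

36.4 : 100.0 : 91.5 : 27.9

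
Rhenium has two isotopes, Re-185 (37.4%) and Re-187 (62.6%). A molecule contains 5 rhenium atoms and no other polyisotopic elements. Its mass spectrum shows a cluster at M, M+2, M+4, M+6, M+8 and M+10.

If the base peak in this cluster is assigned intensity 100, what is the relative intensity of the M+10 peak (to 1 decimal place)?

(0.374 + 0.626)^5 gives M 0.0073, M+2 0.0612, M+4 0.2050, M+6 0.3431, M+8 0.2872, M+10 0.0961; the largest is M+6.
P(M+6) = C(5,3) × 0.374^2 × 0.626^3 = 10 × 0.139876 × 0.24531438 = 0.343136 (base)
P(M+10) = C(5,5) × 0.374^0 × 0.626^5 = 1 × 1.0000 × 0.09613282 = 0.096133
Relative intensity = 0.096133 / 0.343136 × 100 = 28.0

28.0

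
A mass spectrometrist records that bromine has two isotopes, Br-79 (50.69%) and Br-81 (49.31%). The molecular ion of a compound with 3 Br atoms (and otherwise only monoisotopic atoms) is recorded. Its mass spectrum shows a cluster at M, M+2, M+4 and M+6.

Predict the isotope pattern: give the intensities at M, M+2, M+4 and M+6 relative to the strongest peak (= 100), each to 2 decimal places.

The 3 Br atoms are independent, so intensities follow the terms of (0.5069 + 0.4931)^3.
P(M) = 0.5069^3 = 0.130247
P(M+2) = 3 × 0.5069^2 × 0.4931^1 = 0.380103
P(M+4) = 3 × 0.5069^1 × 0.4931^2 = 0.369755
P(M+6) = 0.4931^3 = 0.119896
The M+2 peak is largest (0.380103); scaling to 100 gives 34.27 : 100.00 : 97.28 : 31.54.

34.27 : 100.00 : 97.28 : 31.54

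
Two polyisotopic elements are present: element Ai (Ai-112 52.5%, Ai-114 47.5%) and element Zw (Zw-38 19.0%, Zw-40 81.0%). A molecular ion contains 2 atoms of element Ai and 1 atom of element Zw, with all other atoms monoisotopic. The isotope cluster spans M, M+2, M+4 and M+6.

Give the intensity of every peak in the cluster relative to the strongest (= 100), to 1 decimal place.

Element Ai pattern (n=2): 0.275625 : 0.49875 : 0.225625
Element Zw pattern (n=1): 0.1900 : 0.8100
Convolve the two distributions (both contribute in 2-u steps):
  M: 0.275625×0.1900 = 0.052369
  M+2: 0.275625×0.8100 + 0.49875×0.1900 = 0.318019
  M+4: 0.49875×0.8100 + 0.225625×0.1900 = 0.446856
  M+6: 0.225625×0.8100 = 0.182756
Scale to base peak (0.446856) = 100: 11.7 : 71.2 : 100.0 : 40.9

11.7 : 71.2 : 100.0 : 40.9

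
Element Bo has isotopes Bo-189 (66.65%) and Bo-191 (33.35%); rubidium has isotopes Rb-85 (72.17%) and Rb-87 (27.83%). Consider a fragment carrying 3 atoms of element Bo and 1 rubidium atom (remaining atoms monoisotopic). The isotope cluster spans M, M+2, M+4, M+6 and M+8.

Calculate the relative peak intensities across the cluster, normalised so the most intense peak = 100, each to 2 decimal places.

53.00 : 100.00 : 70.49 : 21.99 : 2.56

Element Bo pattern (n=3): 0.29607413 : 0.44444436 : 0.22238889 : 0.03709262
Rubidium pattern (n=1): 0.7217 : 0.2783
Convolve the two distributions (both contribute in 2-u steps):
  M: 0.29607413×0.7217 = 0.213677
  M+2: 0.29607413×0.2783 + 0.44444436×0.7217 = 0.403153
  M+4: 0.44444436×0.2783 + 0.22238889×0.7217 = 0.284187
  M+6: 0.22238889×0.2783 + 0.03709262×0.7217 = 0.088661
  M+8: 0.03709262×0.2783 = 0.010323
Scale to base peak (0.403153) = 100: 53.00 : 100.00 : 70.49 : 21.99 : 2.56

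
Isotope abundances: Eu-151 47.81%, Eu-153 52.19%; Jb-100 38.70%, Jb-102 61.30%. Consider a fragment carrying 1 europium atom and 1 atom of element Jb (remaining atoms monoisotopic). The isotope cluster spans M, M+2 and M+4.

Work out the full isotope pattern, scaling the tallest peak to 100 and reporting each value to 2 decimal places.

Europium pattern (n=1): 0.4781 : 0.5219
Element Jb pattern (n=1): 0.3870 : 0.6130
Convolve the two distributions (both contribute in 2-u steps):
  M: 0.4781×0.3870 = 0.185025
  M+2: 0.4781×0.6130 + 0.5219×0.3870 = 0.495051
  M+4: 0.5219×0.6130 = 0.319925
Scale to base peak (0.495051) = 100: 37.37 : 100.00 : 64.62

37.37 : 100.00 : 64.62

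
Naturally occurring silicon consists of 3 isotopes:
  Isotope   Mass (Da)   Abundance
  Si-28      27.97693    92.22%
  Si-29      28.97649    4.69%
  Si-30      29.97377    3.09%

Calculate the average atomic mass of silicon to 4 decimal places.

28.0855 Da

Ar = Σ fᵢ·mᵢ = 0.9222 × 27.97693 + 0.0469 × 28.97649 + 0.0309 × 29.97377
= 25.800325 + 1.358997 + 0.926189 = 28.085511 Da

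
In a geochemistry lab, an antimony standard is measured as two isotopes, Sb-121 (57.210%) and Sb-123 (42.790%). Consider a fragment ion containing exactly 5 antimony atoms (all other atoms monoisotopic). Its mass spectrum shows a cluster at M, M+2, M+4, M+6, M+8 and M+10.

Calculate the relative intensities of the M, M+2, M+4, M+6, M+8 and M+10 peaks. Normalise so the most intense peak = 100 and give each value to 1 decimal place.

17.9 : 66.8 : 100.0 : 74.8 : 28.0 : 4.2

The 5 Sb atoms are independent, so intensities follow the terms of (0.57210 + 0.42790)^5.
P(M) = 0.57210^5 = 0.061286
P(M+2) = 5 × 0.57210^4 × 0.42790^1 = 0.229192
P(M+4) = 10 × 0.57210^3 × 0.42790^2 = 0.342847
P(M+6) = 10 × 0.57210^2 × 0.42790^3 = 0.256431
P(M+8) = 5 × 0.57210^1 × 0.42790^4 = 0.095898
P(M+10) = 0.42790^5 = 0.014345
The M+4 peak is largest (0.342847); scaling to 100 gives 17.9 : 66.8 : 100.0 : 74.8 : 28.0 : 4.2.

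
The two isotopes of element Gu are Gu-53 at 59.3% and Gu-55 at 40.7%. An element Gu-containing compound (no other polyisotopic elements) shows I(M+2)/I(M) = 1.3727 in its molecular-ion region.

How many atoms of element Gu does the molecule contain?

The M+2/M ratio from n Gu atoms is n · q/p = n · 0.407/0.593.
n = 1.3727 × 0.593/0.407 = 2.00 ≈ 2

2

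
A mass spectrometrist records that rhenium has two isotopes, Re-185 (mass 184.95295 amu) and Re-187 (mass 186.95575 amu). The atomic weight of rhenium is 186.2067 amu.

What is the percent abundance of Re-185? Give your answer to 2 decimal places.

Writing the weighted mean with unknown fraction x of Re-185:
184.95295·x + 186.95575·(1 − x) = 186.2067
(184.95295 − 186.95575)·x = 186.2067 − 186.95575
x = -0.74905 / -2.00280 = 0.37400 → 37.40% Re-185, 62.60% Re-187.

37.40%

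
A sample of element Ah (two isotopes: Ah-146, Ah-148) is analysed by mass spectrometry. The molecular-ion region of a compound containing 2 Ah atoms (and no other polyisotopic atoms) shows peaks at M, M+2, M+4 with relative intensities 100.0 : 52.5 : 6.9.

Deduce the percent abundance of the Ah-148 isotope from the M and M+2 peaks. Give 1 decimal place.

20.8%

Let p = fractional abundance of Ah-146. I(M+2)/I(M) = [C(2,1)·p^1·(1−p)] / p^2 = 2·(1−p)/p = 52.5/100.0 = 0.5250
(1−p)/p = 0.5250/2 = 0.2625  ⇒  p = 1/(1 + 0.2625) = 0.7921
Ah-146: 79.2%, Ah-148: 20.8%.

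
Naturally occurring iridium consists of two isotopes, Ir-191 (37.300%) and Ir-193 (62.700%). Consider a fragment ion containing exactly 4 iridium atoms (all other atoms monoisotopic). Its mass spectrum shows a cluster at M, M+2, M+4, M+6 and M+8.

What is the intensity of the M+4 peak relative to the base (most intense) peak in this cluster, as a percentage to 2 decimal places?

89.23%

Term probabilities: M 0.0194, M+2 0.1302, M+4 0.3282, M+6 0.3678, M+8 0.1546. Base peak = M+6.
P(M+6) = C(4,3) × 0.37300^1 × 0.62700^3 = 4 × 0.3730 × 0.24649188 = 0.367766 (base)
P(M+4) = C(4,2) × 0.37300^2 × 0.62700^2 = 6 × 0.139129 × 0.393129 = 0.328174
Relative intensity = 0.328174 / 0.367766 × 100 = 89.23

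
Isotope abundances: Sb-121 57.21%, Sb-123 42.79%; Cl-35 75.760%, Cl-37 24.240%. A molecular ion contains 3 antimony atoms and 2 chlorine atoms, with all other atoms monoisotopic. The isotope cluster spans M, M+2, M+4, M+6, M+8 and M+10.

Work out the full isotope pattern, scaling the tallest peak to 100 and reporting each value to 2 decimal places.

Antimony pattern (n=3): 0.18724742 : 0.42015297 : 0.3142518 : 0.07834781
Chlorine pattern (n=2): 0.57395776 : 0.36728448 : 0.05875776
Convolve the two distributions (both contribute in 2-u steps):
  M: 0.18724742×0.57395776 = 0.107472
  M+2: 0.18724742×0.36728448 + 0.42015297×0.57395776 = 0.309923
  M+4: 0.18724742×0.05875776 + 0.42015297×0.36728448 + 0.3142518×0.57395776 = 0.345685
  M+6: 0.42015297×0.05875776 + 0.3142518×0.36728448 + 0.07834781×0.57395776 = 0.185075
  M+8: 0.3142518×0.05875776 + 0.07834781×0.36728448 = 0.047241
  M+10: 0.07834781×0.05875776 = 0.004604
Scale to base peak (0.345685) = 100: 31.09 : 89.65 : 100.00 : 53.54 : 13.67 : 1.33

31.09 : 89.65 : 100.00 : 53.54 : 13.67 : 1.33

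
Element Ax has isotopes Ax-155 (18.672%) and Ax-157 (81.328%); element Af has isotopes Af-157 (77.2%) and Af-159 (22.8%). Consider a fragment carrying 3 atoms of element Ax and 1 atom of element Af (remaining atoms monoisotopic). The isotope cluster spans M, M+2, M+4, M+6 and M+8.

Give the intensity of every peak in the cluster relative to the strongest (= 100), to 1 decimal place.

1.0 : 13.4 : 61.1 : 100.0 : 24.5

Element Ax pattern (n=3): 0.00650987 : 0.08506346 : 0.37050347 : 0.5379232
Element Af pattern (n=1): 0.7720 : 0.2280
Convolve the two distributions (both contribute in 2-u steps):
  M: 0.00650987×0.7720 = 0.005026
  M+2: 0.00650987×0.2280 + 0.08506346×0.7720 = 0.067153
  M+4: 0.08506346×0.2280 + 0.37050347×0.7720 = 0.305423
  M+6: 0.37050347×0.2280 + 0.5379232×0.7720 = 0.499752
  M+8: 0.5379232×0.2280 = 0.122646
Scale to base peak (0.499752) = 100: 1.0 : 13.4 : 61.1 : 100.0 : 24.5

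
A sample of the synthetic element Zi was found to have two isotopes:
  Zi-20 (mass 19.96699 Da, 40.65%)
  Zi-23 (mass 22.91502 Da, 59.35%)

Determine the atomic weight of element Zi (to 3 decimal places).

21.717 Da

The abundance-weighted mean is 0.4065 × 19.96699 + 0.5935 × 22.91502
= 8.116581 + 13.600064 = 21.716645 Da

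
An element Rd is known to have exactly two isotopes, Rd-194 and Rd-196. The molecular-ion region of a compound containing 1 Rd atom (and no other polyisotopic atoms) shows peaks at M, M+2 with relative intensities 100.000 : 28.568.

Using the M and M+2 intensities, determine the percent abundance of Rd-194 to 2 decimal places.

77.78%

Let p = fractional abundance of Rd-194. I(M+2)/I(M) = [C(1,1)·p^0·(1−p)] / p^1 = 1·(1−p)/p = 28.568/100.000 = 0.2857
(1−p)/p = 0.2857/1 = 0.2857  ⇒  p = 1/(1 + 0.2857) = 0.7778
Rd-194: 77.78%, Rd-196: 22.22%.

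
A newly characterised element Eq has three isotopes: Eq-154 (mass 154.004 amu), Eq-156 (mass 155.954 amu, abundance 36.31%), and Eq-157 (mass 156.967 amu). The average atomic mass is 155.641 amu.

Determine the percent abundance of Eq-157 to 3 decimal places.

Let x and y be the fractions of Eq-154 and Eq-157. Then x + y = 1 − 0.3631 = 0.6369 and 154.004x + 156.967y = 155.641 − 0.3631×155.954 = 99.0141026.
Substituting: 154.004x + 156.967(0.6369 − x) = 99.0141026
(154.004 − 156.967)x = -0.9581797  ⇒  x = 0.32338, y = 0.31352
Eq-154: 32.338%, Eq-157: 31.352%.

31.352%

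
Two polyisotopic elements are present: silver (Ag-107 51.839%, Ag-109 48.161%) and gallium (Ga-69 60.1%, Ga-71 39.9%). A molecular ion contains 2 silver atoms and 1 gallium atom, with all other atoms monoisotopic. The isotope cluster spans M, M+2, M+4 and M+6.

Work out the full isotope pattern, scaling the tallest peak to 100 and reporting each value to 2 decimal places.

Silver pattern (n=2): 0.26872819 : 0.49932362 : 0.23194819
Gallium pattern (n=1): 0.6010 : 0.3990
Convolve the two distributions (both contribute in 2-u steps):
  M: 0.26872819×0.6010 = 0.161506
  M+2: 0.26872819×0.3990 + 0.49932362×0.6010 = 0.407316
  M+4: 0.49932362×0.3990 + 0.23194819×0.6010 = 0.338631
  M+6: 0.23194819×0.3990 = 0.092547
Scale to base peak (0.407316) = 100: 39.65 : 100.00 : 83.14 : 22.72

39.65 : 100.00 : 83.14 : 22.72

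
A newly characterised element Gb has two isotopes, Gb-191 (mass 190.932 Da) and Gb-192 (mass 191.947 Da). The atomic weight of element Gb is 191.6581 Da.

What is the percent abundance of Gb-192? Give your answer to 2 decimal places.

71.54%

Let x be the fractional abundance of Gb-191; then Gb-192 has abundance 1 − x.
190.932·x + 191.947·(1 − x) = 191.6581
(190.932 − 191.947)·x = 191.6581 − 191.947
x = -0.2889 / -1.015 = 0.28463 → 28.46% Gb-191, 71.54% Gb-192.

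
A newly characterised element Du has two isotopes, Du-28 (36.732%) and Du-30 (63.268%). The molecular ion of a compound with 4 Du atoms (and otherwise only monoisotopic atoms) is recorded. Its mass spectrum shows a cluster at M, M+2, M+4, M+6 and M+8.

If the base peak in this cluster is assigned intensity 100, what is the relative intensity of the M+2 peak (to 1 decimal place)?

Binomial terms of (0.36732 + 0.63268)^4: M 0.0182, M+2 0.1254, M+4 0.3240, M+6 0.3721, M+8 0.1602 → M+6 is the base peak.
P(M+6) = C(4,3) × 0.36732^1 × 0.63268^3 = 4 × 0.36732 × 0.25325167 = 0.372098 (base)
P(M+2) = C(4,1) × 0.36732^3 × 0.63268^1 = 4 × 0.04956028 × 0.63268 = 0.125423
Relative intensity = 0.125423 / 0.372098 × 100 = 33.7

33.7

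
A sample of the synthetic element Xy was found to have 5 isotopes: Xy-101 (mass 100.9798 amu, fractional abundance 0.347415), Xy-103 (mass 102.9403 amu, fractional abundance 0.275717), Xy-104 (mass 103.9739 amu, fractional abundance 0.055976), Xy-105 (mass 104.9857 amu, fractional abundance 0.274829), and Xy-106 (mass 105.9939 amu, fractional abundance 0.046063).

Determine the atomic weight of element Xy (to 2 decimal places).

103.02 amu

Ar = Σ fᵢ·mᵢ = 0.347415 × 100.9798 + 0.275717 × 102.9403 + 0.055976 × 103.9739 + 0.274829 × 104.9857 + 0.046063 × 105.9939
= 35.08190 + 28.38239 + 5.82004 + 28.85311 + 4.88240 = 103.01984 amu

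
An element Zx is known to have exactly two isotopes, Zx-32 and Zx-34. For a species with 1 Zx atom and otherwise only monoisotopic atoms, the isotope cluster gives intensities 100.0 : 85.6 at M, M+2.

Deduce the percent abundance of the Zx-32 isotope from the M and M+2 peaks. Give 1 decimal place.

Let p = fractional abundance of Zx-32. I(M+2)/I(M) = [C(1,1)·p^0·(1−p)] / p^1 = 1·(1−p)/p = 85.6/100.0 = 0.8560
(1−p)/p = 0.8560/1 = 0.8560  ⇒  p = 1/(1 + 0.8560) = 0.5388
Zx-32: 53.9%, Zx-34: 46.1%.

53.9%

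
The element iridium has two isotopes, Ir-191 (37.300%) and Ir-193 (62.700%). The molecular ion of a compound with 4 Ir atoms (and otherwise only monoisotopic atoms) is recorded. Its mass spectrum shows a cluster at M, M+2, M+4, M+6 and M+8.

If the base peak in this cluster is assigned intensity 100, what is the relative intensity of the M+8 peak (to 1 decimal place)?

42.0

Term probabilities: M 0.0194, M+2 0.1302, M+4 0.3282, M+6 0.3678, M+8 0.1546. Base peak = M+6.
P(M+6) = C(4,3) × 0.37300^1 × 0.62700^3 = 4 × 0.3730 × 0.24649188 = 0.367766 (base)
P(M+8) = C(4,4) × 0.37300^0 × 0.62700^4 = 1 × 1.0000 × 0.15455041 = 0.154550
Relative intensity = 0.154550 / 0.367766 × 100 = 42.0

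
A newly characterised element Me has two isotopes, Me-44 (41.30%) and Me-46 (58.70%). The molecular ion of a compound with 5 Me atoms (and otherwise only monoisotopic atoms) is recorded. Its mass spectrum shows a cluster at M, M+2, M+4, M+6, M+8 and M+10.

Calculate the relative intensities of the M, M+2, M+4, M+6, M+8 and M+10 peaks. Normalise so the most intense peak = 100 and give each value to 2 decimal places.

Expanding (0.4130 + 0.5870)^5:
P(M) = 0.4130^5 = 0.012016
P(M+2) = 5 × 0.4130^4 × 0.5870^1 = 0.085390
P(M+4) = 10 × 0.4130^3 × 0.5870^2 = 0.242732
P(M+6) = 10 × 0.4130^2 × 0.5870^3 = 0.344996
P(M+8) = 5 × 0.4130^1 × 0.5870^4 = 0.245173
P(M+10) = 0.5870^5 = 0.069693
The M+6 peak is largest (0.344996); scaling to 100 gives 3.48 : 24.75 : 70.36 : 100.00 : 71.07 : 20.20.

3.48 : 24.75 : 70.36 : 100.00 : 71.07 : 20.20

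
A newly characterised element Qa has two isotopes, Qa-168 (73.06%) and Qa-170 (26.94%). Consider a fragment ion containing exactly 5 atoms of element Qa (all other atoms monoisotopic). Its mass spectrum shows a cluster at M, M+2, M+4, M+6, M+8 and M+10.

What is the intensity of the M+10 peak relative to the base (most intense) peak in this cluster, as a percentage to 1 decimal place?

0.4%

Term probabilities: M 0.2082, M+2 0.3838, M+4 0.2830, M+6 0.1044, M+8 0.0192, M+10 0.0014. Base peak = M+2.
P(M+2) = C(5,1) × 0.7306^4 × 0.2694^1 = 5 × 0.2849172 × 0.2694 = 0.383783 (base)
P(M+10) = C(5,5) × 0.7306^0 × 0.2694^5 = 1 × 1.0000 × 0.00141902 = 0.001419
Relative intensity = 0.001419 / 0.383783 × 100 = 0.4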